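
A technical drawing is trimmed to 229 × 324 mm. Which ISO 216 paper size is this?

C4 (229 × 324 mm)

Aspect ratio 324/229 ≈ 1.415 — close to the ISO √2 ≈ 1.414.
In the C-series (envelope sizes, between A and B): C4 = 229 × 324 mm.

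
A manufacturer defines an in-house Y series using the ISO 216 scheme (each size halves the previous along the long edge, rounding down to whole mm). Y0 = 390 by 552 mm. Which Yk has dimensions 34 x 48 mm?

Y7

Y0: 390 × 552 mm
Y1: 276 × 390 mm
Y2: 195 × 276 mm
Y3: 138 × 195 mm
Y4: 97 × 138 mm
Y5: 69 × 97 mm
Y6: 48 × 69 mm
Y7: 34 × 48 mm
Y8: 24 × 34 mm
→ matches Y7.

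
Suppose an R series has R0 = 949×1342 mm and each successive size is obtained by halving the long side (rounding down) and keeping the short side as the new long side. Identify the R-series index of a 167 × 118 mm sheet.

R0: 949 × 1342 mm
R1: 671 × 949 mm
R2: 474 × 671 mm
R3: 335 × 474 mm
R4: 237 × 335 mm
R5: 167 × 237 mm
R6: 118 × 167 mm
R7: 83 × 118 mm
→ matches R6.

R6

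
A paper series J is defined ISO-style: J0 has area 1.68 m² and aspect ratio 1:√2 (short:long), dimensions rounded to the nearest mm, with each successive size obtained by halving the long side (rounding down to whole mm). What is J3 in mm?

Let J0's short side be w mm. w · w√2 = 1.68 m² = 1,680,000 mm², so w ≈ 1089.9 mm and w√2 ≈ 1541.4 mm → J0 = 1090 × 1541 mm.
J1: ⌊1541/2⌋ × 1090 = 770 × 1090 mm
J2: ⌊1090/2⌋ × 770 = 545 × 770 mm
J3: ⌊770/2⌋ × 545 = 385 × 545 mm

385 × 545 mm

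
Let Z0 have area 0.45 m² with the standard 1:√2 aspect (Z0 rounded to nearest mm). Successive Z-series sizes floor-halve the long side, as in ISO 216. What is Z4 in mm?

141 × 199 mm

Let Z0's short side be w mm. w · w√2 = 0.45 m² = 450,000 mm², so w ≈ 564.1 mm and w√2 ≈ 797.7 mm → Z0 = 564 × 798 mm.
Z1: ⌊798/2⌋ × 564 = 399 × 564 mm
Z2: ⌊564/2⌋ × 399 = 282 × 399 mm
Z3: ⌊399/2⌋ × 282 = 199 × 282 mm
Z4: ⌊282/2⌋ × 199 = 141 × 199 mm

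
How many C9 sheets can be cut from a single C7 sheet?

Each ISO step halves the sheet: 1 × C7 → 2 × C8 → 4 × C9
From C7 to C9 is 2 halving steps: 2^2 = 4.

4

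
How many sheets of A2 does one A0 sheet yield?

Each ISO step halves the sheet: 1 × A0 → 2 × A1 → 4 × A2
From A0 to A2 is 2 halving steps: 2^2 = 4.

4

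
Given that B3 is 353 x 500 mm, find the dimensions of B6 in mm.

125 × 176 mm

B4: ⌊500/2⌋ × 353 = 250 × 353 mm
B5: ⌊353/2⌋ × 250 = 176 × 250 mm
B6: ⌊250/2⌋ × 176 = 125 × 176 mm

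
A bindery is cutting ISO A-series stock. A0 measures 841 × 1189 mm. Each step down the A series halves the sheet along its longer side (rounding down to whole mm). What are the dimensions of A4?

210 × 297 mm

A1: ⌊1189/2⌋ × 841 = 594 × 841 mm
A2: ⌊841/2⌋ × 594 = 420 × 594 mm
A3: ⌊594/2⌋ × 420 = 297 × 420 mm
A4: ⌊420/2⌋ × 297 = 210 × 297 mm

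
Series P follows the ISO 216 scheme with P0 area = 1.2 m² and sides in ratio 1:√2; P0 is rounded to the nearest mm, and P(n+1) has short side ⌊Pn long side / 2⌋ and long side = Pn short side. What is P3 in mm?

Let P0's short side be w mm. w · w√2 = 1.2 m² = 1,200,000 mm², so w ≈ 921.2 mm and w√2 ≈ 1302.7 mm → P0 = 921 × 1303 mm.
P1: ⌊1303/2⌋ × 921 = 651 × 921 mm
P2: ⌊921/2⌋ × 651 = 460 × 651 mm
P3: ⌊651/2⌋ × 460 = 325 × 460 mm

325 × 460 mm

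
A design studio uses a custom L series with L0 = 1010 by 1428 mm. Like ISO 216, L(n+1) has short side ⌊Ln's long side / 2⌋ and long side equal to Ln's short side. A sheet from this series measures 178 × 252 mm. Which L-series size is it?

L0: 1010 × 1428 mm
L1: 714 × 1010 mm
L2: 505 × 714 mm
L3: 357 × 505 mm
L4: 252 × 357 mm
L5: 178 × 252 mm
L6: 126 × 178 mm
→ matches L5.

L5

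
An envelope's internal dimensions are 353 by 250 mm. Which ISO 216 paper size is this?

B4 (250 × 353 mm)

Aspect ratio 353/250 ≈ 1.412 — close to the ISO √2 ≈ 1.414.
In the B-series (B0 = 1000 × 1414 mm): B4 = 250 × 353 mm.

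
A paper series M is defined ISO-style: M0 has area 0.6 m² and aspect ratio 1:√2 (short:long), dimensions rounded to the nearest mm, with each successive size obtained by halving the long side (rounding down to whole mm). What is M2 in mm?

325 × 460 mm

Let M0's short side be w mm. w · w√2 = 0.6 m² = 600,000 mm², so w ≈ 651.4 mm and w√2 ≈ 921.2 mm → M0 = 651 × 921 mm.
M1: ⌊921/2⌋ × 651 = 460 × 651 mm
M2: ⌊651/2⌋ × 460 = 325 × 460 mm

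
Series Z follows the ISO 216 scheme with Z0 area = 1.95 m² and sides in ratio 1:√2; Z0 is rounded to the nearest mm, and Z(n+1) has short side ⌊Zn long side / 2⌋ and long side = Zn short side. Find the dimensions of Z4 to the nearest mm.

293 × 415 mm

Let Z0's short side be w mm. w · w√2 = 1.95 m² = 1,950,000 mm², so w ≈ 1174.2 mm and w√2 ≈ 1660.6 mm → Z0 = 1174 × 1661 mm.
Z1: ⌊1661/2⌋ × 1174 = 830 × 1174 mm
Z2: ⌊1174/2⌋ × 830 = 587 × 830 mm
Z3: ⌊830/2⌋ × 587 = 415 × 587 mm
Z4: ⌊587/2⌋ × 415 = 293 × 415 mm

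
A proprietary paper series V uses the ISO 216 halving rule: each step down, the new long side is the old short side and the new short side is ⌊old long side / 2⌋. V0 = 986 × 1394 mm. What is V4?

V1 = 697 × 986 mm (from V0 by 1 halving).
V2: ⌊986/2⌋ × 697 = 493 × 697 mm
V3: ⌊697/2⌋ × 493 = 348 × 493 mm
V4: ⌊493/2⌋ × 348 = 246 × 348 mm

246 × 348 mm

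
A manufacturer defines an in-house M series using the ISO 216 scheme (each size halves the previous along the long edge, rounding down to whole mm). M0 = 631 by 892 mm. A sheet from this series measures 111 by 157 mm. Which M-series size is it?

M0: 631 × 892 mm
M1: 446 × 631 mm
M2: 315 × 446 mm
M3: 223 × 315 mm
M4: 157 × 223 mm
M5: 111 × 157 mm
M6: 78 × 111 mm
→ matches M5.

M5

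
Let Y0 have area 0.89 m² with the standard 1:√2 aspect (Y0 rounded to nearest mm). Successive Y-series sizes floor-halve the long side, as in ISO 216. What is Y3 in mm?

Let Y0's short side be w mm. w · w√2 = 0.89 m² = 890,000 mm², so w ≈ 793.3 mm and w√2 ≈ 1121.9 mm → Y0 = 793 × 1122 mm.
Y1: ⌊1122/2⌋ × 793 = 561 × 793 mm
Y2: ⌊793/2⌋ × 561 = 396 × 561 mm
Y3: ⌊561/2⌋ × 396 = 280 × 396 mm

280 × 396 mm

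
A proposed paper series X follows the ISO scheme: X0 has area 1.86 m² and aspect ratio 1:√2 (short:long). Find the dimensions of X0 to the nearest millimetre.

1147 × 1622 mm

Let the short side be w mm. Then w · w√2 = 1.86 m² = 1,860,000 mm².
w² = 1,860,000/√2, so w ≈ 1146.8 mm; long side = w√2 ≈ 1621.9 mm.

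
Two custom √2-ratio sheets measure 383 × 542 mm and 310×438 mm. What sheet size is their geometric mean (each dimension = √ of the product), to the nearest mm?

Short side: √(383 · 310) = √118730 ≈ 344.6 → 345 mm
Long side: √(542 · 438) = √237396 ≈ 487.2 → 487 mm

345 × 487 mm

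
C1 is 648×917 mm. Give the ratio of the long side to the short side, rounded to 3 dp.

917 / 648 = 1.415
Matches √2 ≈ 1.414 — the ISO 216 defining ratio.

1.415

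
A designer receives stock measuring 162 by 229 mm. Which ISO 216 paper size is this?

C5 (162 × 229 mm)

Aspect ratio 229/162 ≈ 1.414 — close to the ISO √2 ≈ 1.414.
In the C-series (envelope sizes, between A and B): C5 = 162 × 229 mm.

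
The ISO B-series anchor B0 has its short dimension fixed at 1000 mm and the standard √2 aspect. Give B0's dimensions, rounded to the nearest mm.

Short side = 1000 mm; long side = 1000√2 ≈ 1414.2 mm.

1000 × 1414 mm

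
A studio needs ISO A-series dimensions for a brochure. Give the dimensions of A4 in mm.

A0 = 841 × 1189 mm (A0 has area 1 m², aspect 1:√2).
A1: ⌊1189/2⌋ × 841 = 594 × 841 mm
A2: ⌊841/2⌋ × 594 = 420 × 594 mm
A3: ⌊594/2⌋ × 420 = 297 × 420 mm
A4: ⌊420/2⌋ × 297 = 210 × 297 mm

210 × 297 mm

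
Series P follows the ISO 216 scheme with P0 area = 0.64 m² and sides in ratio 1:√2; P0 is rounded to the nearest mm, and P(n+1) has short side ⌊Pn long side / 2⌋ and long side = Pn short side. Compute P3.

237 × 336 mm

Let P0's short side be w mm. w · w√2 = 0.64 m² = 640,000 mm², so w ≈ 672.7 mm and w√2 ≈ 951.4 mm → P0 = 673 × 951 mm.
P1: ⌊951/2⌋ × 673 = 475 × 673 mm
P2: ⌊673/2⌋ × 475 = 336 × 475 mm
P3: ⌊475/2⌋ × 336 = 237 × 336 mm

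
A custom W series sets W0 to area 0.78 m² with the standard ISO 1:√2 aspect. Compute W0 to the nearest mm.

Let the short side be w mm. Then w · w√2 = 0.78 m² = 780,000 mm².
w² = 780,000/√2, so w ≈ 742.7 mm; long side = w√2 ≈ 1050.3 mm.

743 × 1050 mm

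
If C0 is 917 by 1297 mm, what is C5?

C1: ⌊1297/2⌋ × 917 = 648 × 917 mm
C2: ⌊917/2⌋ × 648 = 458 × 648 mm
C3: ⌊648/2⌋ × 458 = 324 × 458 mm
C4: ⌊458/2⌋ × 324 = 229 × 324 mm
C5: ⌊324/2⌋ × 229 = 162 × 229 mm

162 × 229 mm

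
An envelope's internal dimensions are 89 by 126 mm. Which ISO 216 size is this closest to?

B7 (88 × 125 mm)

Aspect ratio 126/89 ≈ 1.416 — close to the ISO √2 ≈ 1.414.
In the B-series (B0 = 1000 × 1414 mm): B7 = 88 × 125 mm.
Off by 2 mm total — nearest standard size.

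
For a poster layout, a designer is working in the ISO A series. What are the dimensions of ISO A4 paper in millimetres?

A0 = 841 × 1189 mm (A0 has area 1 m², aspect 1:√2).
A1: ⌊1189/2⌋ × 841 = 594 × 841 mm
A2: ⌊841/2⌋ × 594 = 420 × 594 mm
A3: ⌊594/2⌋ × 420 = 297 × 420 mm
A4: ⌊420/2⌋ × 297 = 210 × 297 mm

210 × 297 mm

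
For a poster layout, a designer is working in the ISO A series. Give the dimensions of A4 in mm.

A0 = 841 × 1189 mm (A0 has area 1 m², aspect 1:√2).
A1: ⌊1189/2⌋ × 841 = 594 × 841 mm
A2: ⌊841/2⌋ × 594 = 420 × 594 mm
A3: ⌊594/2⌋ × 420 = 297 × 420 mm
A4: ⌊420/2⌋ × 297 = 210 × 297 mm

210 × 297 mm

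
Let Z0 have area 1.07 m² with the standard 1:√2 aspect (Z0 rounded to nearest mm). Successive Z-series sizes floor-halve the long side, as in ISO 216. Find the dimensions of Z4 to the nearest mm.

217 × 307 mm

Let Z0's short side be w mm. w · w√2 = 1.07 m² = 1,070,000 mm², so w ≈ 869.8 mm and w√2 ≈ 1230.1 mm → Z0 = 870 × 1230 mm.
Z1: ⌊1230/2⌋ × 870 = 615 × 870 mm
Z2: ⌊870/2⌋ × 615 = 435 × 615 mm
Z3: ⌊615/2⌋ × 435 = 307 × 435 mm
Z4: ⌊435/2⌋ × 307 = 217 × 307 mm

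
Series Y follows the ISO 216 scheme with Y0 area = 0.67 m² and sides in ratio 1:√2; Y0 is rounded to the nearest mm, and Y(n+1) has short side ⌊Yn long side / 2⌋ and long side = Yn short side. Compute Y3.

243 × 344 mm

Let Y0's short side be w mm. w · w√2 = 0.67 m² = 670,000 mm², so w ≈ 688.3 mm and w√2 ≈ 973.4 mm → Y0 = 688 × 973 mm.
Y1: ⌊973/2⌋ × 688 = 486 × 688 mm
Y2: ⌊688/2⌋ × 486 = 344 × 486 mm
Y3: ⌊486/2⌋ × 344 = 243 × 344 mm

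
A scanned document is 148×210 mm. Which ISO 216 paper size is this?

Aspect ratio 210/148 ≈ 1.419 — close to the ISO √2 ≈ 1.414.
In the A-series (A0 area = 1 m²): A5 = 148 × 210 mm.

A5 (148 × 210 mm)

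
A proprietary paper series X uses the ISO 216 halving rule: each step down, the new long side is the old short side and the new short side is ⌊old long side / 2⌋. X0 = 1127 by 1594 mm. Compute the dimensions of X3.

398 × 563 mm

X1: ⌊1594/2⌋ × 1127 = 797 × 1127 mm
X2: ⌊1127/2⌋ × 797 = 563 × 797 mm
X3: ⌊797/2⌋ × 563 = 398 × 563 mm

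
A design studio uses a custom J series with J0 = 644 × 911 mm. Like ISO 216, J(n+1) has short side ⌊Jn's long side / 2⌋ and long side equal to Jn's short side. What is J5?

J1 = 455 × 644 mm (from J0 by 1 halving).
J2: ⌊644/2⌋ × 455 = 322 × 455 mm
J3: ⌊455/2⌋ × 322 = 227 × 322 mm
J4: ⌊322/2⌋ × 227 = 161 × 227 mm
J5: ⌊227/2⌋ × 161 = 113 × 161 mm

113 × 161 mm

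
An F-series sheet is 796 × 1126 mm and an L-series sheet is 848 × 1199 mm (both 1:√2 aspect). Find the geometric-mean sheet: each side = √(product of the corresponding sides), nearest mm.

822 × 1162 mm

Short side: √(796 · 848) = √675008 ≈ 821.6 → 822 mm
Long side: √(1126 · 1199) = √1350074 ≈ 1161.9 → 1162 mm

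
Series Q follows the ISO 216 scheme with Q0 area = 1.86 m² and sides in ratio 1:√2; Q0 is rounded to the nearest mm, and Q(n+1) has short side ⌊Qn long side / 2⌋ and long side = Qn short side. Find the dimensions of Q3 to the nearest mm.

405 × 573 mm

Let Q0's short side be w mm. w · w√2 = 1.86 m² = 1,860,000 mm², so w ≈ 1146.8 mm and w√2 ≈ 1621.9 mm → Q0 = 1147 × 1622 mm.
Q1: ⌊1622/2⌋ × 1147 = 811 × 1147 mm
Q2: ⌊1147/2⌋ × 811 = 573 × 811 mm
Q3: ⌊811/2⌋ × 573 = 405 × 573 mm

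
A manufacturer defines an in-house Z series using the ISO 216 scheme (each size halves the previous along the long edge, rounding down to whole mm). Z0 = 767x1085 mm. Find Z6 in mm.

95 × 135 mm

Z1 = 542 × 767 mm (from Z0 by 1 halving).
Z2: ⌊767/2⌋ × 542 = 383 × 542 mm
Z3: ⌊542/2⌋ × 383 = 271 × 383 mm
Z4: ⌊383/2⌋ × 271 = 191 × 271 mm
Z5: ⌊271/2⌋ × 191 = 135 × 191 mm
Z6: ⌊191/2⌋ × 135 = 95 × 135 mm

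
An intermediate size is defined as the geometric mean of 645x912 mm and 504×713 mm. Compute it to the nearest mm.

Short side: √(645 · 504) = √325080 ≈ 570.2 → 570 mm
Long side: √(912 · 713) = √650256 ≈ 806.4 → 806 mm

570 × 806 mm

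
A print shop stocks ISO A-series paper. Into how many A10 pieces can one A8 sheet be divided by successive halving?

4

Each ISO step halves the sheet: 1 × A8 → 2 × A9 → 4 × A10
From A8 to A10 is 2 halving steps: 2^2 = 4.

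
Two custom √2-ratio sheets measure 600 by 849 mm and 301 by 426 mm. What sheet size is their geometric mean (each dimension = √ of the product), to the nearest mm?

425 × 601 mm

Short side: √(600 · 301) = √180600 ≈ 425.0 → 425 mm
Long side: √(849 · 426) = √361674 ≈ 601.4 → 601 mm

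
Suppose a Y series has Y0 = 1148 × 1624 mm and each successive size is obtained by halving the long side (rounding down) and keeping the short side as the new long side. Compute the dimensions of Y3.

Y1: ⌊1624/2⌋ × 1148 = 812 × 1148 mm
Y2: ⌊1148/2⌋ × 812 = 574 × 812 mm
Y3: ⌊812/2⌋ × 574 = 406 × 574 mm

406 × 574 mm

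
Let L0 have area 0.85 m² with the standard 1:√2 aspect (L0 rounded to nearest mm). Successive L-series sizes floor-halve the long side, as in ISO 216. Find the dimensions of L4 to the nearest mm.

193 × 274 mm

Let L0's short side be w mm. w · w√2 = 0.85 m² = 850,000 mm², so w ≈ 775.3 mm and w√2 ≈ 1096.4 mm → L0 = 775 × 1096 mm.
L1: ⌊1096/2⌋ × 775 = 548 × 775 mm
L2: ⌊775/2⌋ × 548 = 387 × 548 mm
L3: ⌊548/2⌋ × 387 = 274 × 387 mm
L4: ⌊387/2⌋ × 274 = 193 × 274 mm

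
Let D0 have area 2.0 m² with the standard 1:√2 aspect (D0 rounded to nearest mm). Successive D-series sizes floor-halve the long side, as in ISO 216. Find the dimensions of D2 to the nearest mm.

594 × 841 mm

Let D0's short side be w mm. w · w√2 = 2.0 m² = 2,000,000 mm², so w ≈ 1189.2 mm and w√2 ≈ 1681.8 mm → D0 = 1189 × 1682 mm.
D1: ⌊1682/2⌋ × 1189 = 841 × 1189 mm
D2: ⌊1189/2⌋ × 841 = 594 × 841 mm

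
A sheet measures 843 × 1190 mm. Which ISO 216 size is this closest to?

A0 (841 × 1189 mm)

Aspect ratio 1190/843 ≈ 1.412 — close to the ISO √2 ≈ 1.414.
In the A-series (A0 area = 1 m²): A0 = 841 × 1189 mm.
Off by 3 mm total — nearest standard size.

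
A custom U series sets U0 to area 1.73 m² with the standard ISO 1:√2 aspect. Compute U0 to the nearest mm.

Let the short side be w mm. Then w · w√2 = 1.73 m² = 1,730,000 mm².
w² = 1,730,000/√2, so w ≈ 1106.0 mm; long side = w√2 ≈ 1564.2 mm.

1106 × 1564 mm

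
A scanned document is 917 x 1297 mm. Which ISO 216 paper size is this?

Aspect ratio 1297/917 ≈ 1.414 — close to the ISO √2 ≈ 1.414.
In the C-series (envelope sizes, between A and B): C0 = 917 × 1297 mm.

C0 (917 × 1297 mm)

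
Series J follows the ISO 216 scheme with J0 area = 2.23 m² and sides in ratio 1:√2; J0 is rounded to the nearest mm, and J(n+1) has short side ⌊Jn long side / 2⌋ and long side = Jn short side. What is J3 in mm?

Let J0's short side be w mm. w · w√2 = 2.23 m² = 2,230,000 mm², so w ≈ 1255.7 mm and w√2 ≈ 1775.9 mm → J0 = 1256 × 1776 mm.
J1: ⌊1776/2⌋ × 1256 = 888 × 1256 mm
J2: ⌊1256/2⌋ × 888 = 628 × 888 mm
J3: ⌊888/2⌋ × 628 = 444 × 628 mm

444 × 628 mm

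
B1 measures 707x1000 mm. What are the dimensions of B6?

B2: ⌊1000/2⌋ × 707 = 500 × 707 mm
B3: ⌊707/2⌋ × 500 = 353 × 500 mm
B4: ⌊500/2⌋ × 353 = 250 × 353 mm
B5: ⌊353/2⌋ × 250 = 176 × 250 mm
B6: ⌊250/2⌋ × 176 = 125 × 176 mm

125 × 176 mm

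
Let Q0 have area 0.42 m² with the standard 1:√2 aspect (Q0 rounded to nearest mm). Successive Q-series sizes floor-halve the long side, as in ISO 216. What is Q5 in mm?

Let Q0's short side be w mm. w · w√2 = 0.42 m² = 420,000 mm², so w ≈ 545.0 mm and w√2 ≈ 770.7 mm → Q0 = 545 × 771 mm.
Q1: ⌊771/2⌋ × 545 = 385 × 545 mm
Q2: ⌊545/2⌋ × 385 = 272 × 385 mm
Q3: ⌊385/2⌋ × 272 = 192 × 272 mm
Q4: ⌊272/2⌋ × 192 = 136 × 192 mm
Q5: ⌊192/2⌋ × 136 = 96 × 136 mm

96 × 136 mm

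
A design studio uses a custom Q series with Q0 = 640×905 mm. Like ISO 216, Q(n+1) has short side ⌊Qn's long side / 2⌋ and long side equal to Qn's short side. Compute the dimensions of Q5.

113 × 160 mm

Q1: ⌊905/2⌋ × 640 = 452 × 640 mm
Q2: ⌊640/2⌋ × 452 = 320 × 452 mm
Q3: ⌊452/2⌋ × 320 = 226 × 320 mm
Q4: ⌊320/2⌋ × 226 = 160 × 226 mm
Q5: ⌊226/2⌋ × 160 = 113 × 160 mm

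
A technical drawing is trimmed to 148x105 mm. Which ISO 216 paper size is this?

Aspect ratio 148/105 ≈ 1.410 — close to the ISO √2 ≈ 1.414.
In the A-series (A0 area = 1 m²): A6 = 105 × 148 mm.

A6 (105 × 148 mm)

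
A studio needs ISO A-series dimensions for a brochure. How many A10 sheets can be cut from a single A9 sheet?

A9 = 37 × 52 mm; A10 = 26 × 37 mm.
Each halving step doubles the count; 1 step from A9 to A10.
2^1 = 2.

2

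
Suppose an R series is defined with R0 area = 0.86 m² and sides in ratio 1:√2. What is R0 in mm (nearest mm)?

Let the short side be w mm. Then w · w√2 = 0.86 m² = 860,000 mm².
w² = 860,000/√2, so w ≈ 779.8 mm; long side = w√2 ≈ 1102.8 mm.

780 × 1103 mm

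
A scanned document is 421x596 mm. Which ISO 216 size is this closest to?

Aspect ratio 596/421 ≈ 1.416 — close to the ISO √2 ≈ 1.414.
In the A-series (A0 area = 1 m²): A2 = 420 × 594 mm.
Off by 3 mm total — nearest standard size.

A2 (420 × 594 mm)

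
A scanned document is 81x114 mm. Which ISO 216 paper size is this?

C7 (81 × 114 mm)

Aspect ratio 114/81 ≈ 1.407 — close to the ISO √2 ≈ 1.414.
In the C-series (envelope sizes, between A and B): C7 = 81 × 114 mm.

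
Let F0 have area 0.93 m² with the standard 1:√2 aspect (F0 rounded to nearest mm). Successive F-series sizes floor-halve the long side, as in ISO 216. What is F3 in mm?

286 × 405 mm

Let F0's short side be w mm. w · w√2 = 0.93 m² = 930,000 mm², so w ≈ 810.9 mm and w√2 ≈ 1146.8 mm → F0 = 811 × 1147 mm.
F1: ⌊1147/2⌋ × 811 = 573 × 811 mm
F2: ⌊811/2⌋ × 573 = 405 × 573 mm
F3: ⌊573/2⌋ × 405 = 286 × 405 mm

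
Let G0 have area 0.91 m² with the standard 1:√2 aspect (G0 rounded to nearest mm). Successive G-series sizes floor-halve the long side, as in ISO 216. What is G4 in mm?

Let G0's short side be w mm. w · w√2 = 0.91 m² = 910,000 mm², so w ≈ 802.2 mm and w√2 ≈ 1134.4 mm → G0 = 802 × 1134 mm.
G1: ⌊1134/2⌋ × 802 = 567 × 802 mm
G2: ⌊802/2⌋ × 567 = 401 × 567 mm
G3: ⌊567/2⌋ × 401 = 283 × 401 mm
G4: ⌊401/2⌋ × 283 = 200 × 283 mm

200 × 283 mm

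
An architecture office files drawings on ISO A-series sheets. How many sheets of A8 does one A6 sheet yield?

A6 = 105 × 148 mm; A8 = 52 × 74 mm.
Each halving step doubles the count; 2 steps from A6 to A8.
2^2 = 4.

4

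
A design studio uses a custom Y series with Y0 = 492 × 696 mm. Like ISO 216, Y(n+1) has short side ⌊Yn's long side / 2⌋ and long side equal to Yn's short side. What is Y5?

87 × 123 mm

Y1: ⌊696/2⌋ × 492 = 348 × 492 mm
Y2: ⌊492/2⌋ × 348 = 246 × 348 mm
Y3: ⌊348/2⌋ × 246 = 174 × 246 mm
Y4: ⌊246/2⌋ × 174 = 123 × 174 mm
Y5: ⌊174/2⌋ × 123 = 87 × 123 mm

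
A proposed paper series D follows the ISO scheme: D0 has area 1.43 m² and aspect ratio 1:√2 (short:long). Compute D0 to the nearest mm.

1006 × 1422 mm

Let the short side be w mm. Then w · w√2 = 1.43 m² = 1,430,000 mm².
w² = 1,430,000/√2, so w ≈ 1005.6 mm; long side = w√2 ≈ 1422.1 mm.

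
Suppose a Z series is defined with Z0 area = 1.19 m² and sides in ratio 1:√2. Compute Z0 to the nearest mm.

917 × 1297 mm

Let the short side be w mm. Then w · w√2 = 1.19 m² = 1,190,000 mm².
w² = 1,190,000/√2, so w ≈ 917.3 mm; long side = w√2 ≈ 1297.3 mm.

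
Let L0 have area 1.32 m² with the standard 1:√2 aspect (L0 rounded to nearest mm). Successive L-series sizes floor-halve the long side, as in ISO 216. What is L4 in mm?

Let L0's short side be w mm. w · w√2 = 1.32 m² = 1,320,000 mm², so w ≈ 966.1 mm and w√2 ≈ 1366.3 mm → L0 = 966 × 1366 mm.
L1: ⌊1366/2⌋ × 966 = 683 × 966 mm
L2: ⌊966/2⌋ × 683 = 483 × 683 mm
L3: ⌊683/2⌋ × 483 = 341 × 483 mm
L4: ⌊483/2⌋ × 341 = 241 × 341 mm

241 × 341 mm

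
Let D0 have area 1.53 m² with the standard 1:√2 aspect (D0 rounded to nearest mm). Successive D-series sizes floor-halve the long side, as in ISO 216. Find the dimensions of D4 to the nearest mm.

Let D0's short side be w mm. w · w√2 = 1.53 m² = 1,530,000 mm², so w ≈ 1040.1 mm and w√2 ≈ 1471.0 mm → D0 = 1040 × 1471 mm.
D1: ⌊1471/2⌋ × 1040 = 735 × 1040 mm
D2: ⌊1040/2⌋ × 735 = 520 × 735 mm
D3: ⌊735/2⌋ × 520 = 367 × 520 mm
D4: ⌊520/2⌋ × 367 = 260 × 367 mm

260 × 367 mm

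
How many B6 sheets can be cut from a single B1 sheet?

32

B1 = 707 × 1000 mm; B6 = 125 × 176 mm.
Each halving step doubles the count; 5 steps from B1 to B6.
2^5 = 32.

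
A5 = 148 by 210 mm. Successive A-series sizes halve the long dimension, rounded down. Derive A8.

52 × 74 mm

A6: ⌊210/2⌋ × 148 = 105 × 148 mm
A7: ⌊148/2⌋ × 105 = 74 × 105 mm
A8: ⌊105/2⌋ × 74 = 52 × 74 mm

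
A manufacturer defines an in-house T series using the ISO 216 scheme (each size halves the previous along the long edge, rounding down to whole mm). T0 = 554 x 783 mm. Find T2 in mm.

T1: ⌊783/2⌋ × 554 = 391 × 554 mm
T2: ⌊554/2⌋ × 391 = 277 × 391 mm

277 × 391 mm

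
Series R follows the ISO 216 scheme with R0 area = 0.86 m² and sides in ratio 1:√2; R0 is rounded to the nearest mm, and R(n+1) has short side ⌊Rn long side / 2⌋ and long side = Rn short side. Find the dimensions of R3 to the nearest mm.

Let R0's short side be w mm. w · w√2 = 0.86 m² = 860,000 mm², so w ≈ 779.8 mm and w√2 ≈ 1102.8 mm → R0 = 780 × 1103 mm.
R1: ⌊1103/2⌋ × 780 = 551 × 780 mm
R2: ⌊780/2⌋ × 551 = 390 × 551 mm
R3: ⌊551/2⌋ × 390 = 275 × 390 mm

275 × 390 mm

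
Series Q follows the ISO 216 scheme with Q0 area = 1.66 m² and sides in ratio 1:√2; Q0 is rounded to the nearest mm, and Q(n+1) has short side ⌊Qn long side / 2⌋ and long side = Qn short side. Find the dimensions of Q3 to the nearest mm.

383 × 541 mm

Let Q0's short side be w mm. w · w√2 = 1.66 m² = 1,660,000 mm², so w ≈ 1083.4 mm and w√2 ≈ 1532.2 mm → Q0 = 1083 × 1532 mm.
Q1: ⌊1532/2⌋ × 1083 = 766 × 1083 mm
Q2: ⌊1083/2⌋ × 766 = 541 × 766 mm
Q3: ⌊766/2⌋ × 541 = 383 × 541 mm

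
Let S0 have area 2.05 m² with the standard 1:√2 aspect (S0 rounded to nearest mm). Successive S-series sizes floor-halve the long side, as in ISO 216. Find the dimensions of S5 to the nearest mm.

Let S0's short side be w mm. w · w√2 = 2.05 m² = 2,050,000 mm², so w ≈ 1204.0 mm and w√2 ≈ 1702.7 mm → S0 = 1204 × 1703 mm.
S1: ⌊1703/2⌋ × 1204 = 851 × 1204 mm
S2: ⌊1204/2⌋ × 851 = 602 × 851 mm
S3: ⌊851/2⌋ × 602 = 425 × 602 mm
S4: ⌊602/2⌋ × 425 = 301 × 425 mm
S5: ⌊425/2⌋ × 301 = 212 × 301 mm

212 × 301 mm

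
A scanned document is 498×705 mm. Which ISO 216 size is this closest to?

Aspect ratio 705/498 ≈ 1.416 — close to the ISO √2 ≈ 1.414.
In the B-series (B0 = 1000 × 1414 mm): B2 = 500 × 707 mm.
Off by 4 mm total — nearest standard size.

B2 (500 × 707 mm)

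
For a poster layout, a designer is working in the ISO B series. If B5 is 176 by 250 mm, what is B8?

B6: ⌊250/2⌋ × 176 = 125 × 176 mm
B7: ⌊176/2⌋ × 125 = 88 × 125 mm
B8: ⌊125/2⌋ × 88 = 62 × 88 mm

62 × 88 mm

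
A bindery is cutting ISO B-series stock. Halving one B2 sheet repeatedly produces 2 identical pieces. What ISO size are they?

2 = 2^1, so 1 halving step.
B2 → B3 → … → B3 after 1 step.

B3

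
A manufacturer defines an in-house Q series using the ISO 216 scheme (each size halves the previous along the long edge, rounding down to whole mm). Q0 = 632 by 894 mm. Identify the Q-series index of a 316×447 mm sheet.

Q0: 632 × 894 mm
Q1: 447 × 632 mm
Q2: 316 × 447 mm
Q3: 223 × 316 mm
→ matches Q2.

Q2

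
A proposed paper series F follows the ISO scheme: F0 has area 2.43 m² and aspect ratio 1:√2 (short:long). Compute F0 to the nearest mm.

Let the short side be w mm. Then w · w√2 = 2.43 m² = 2,430,000 mm².
w² = 2,430,000/√2, so w ≈ 1310.8 mm; long side = w√2 ≈ 1853.8 mm.

1311 × 1854 mm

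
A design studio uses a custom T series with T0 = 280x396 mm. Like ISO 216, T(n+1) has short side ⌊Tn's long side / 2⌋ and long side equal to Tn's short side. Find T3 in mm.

T1: ⌊396/2⌋ × 280 = 198 × 280 mm
T2: ⌊280/2⌋ × 198 = 140 × 198 mm
T3: ⌊198/2⌋ × 140 = 99 × 140 mm

99 × 140 mm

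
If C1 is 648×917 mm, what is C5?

C2: ⌊917/2⌋ × 648 = 458 × 648 mm
C3: ⌊648/2⌋ × 458 = 324 × 458 mm
C4: ⌊458/2⌋ × 324 = 229 × 324 mm
C5: ⌊324/2⌋ × 229 = 162 × 229 mm

162 × 229 mm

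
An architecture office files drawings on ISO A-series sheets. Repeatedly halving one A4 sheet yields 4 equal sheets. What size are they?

4 = 2^2, so 2 halving steps.
A4 → A5 → … → A6 after 2 steps.

A6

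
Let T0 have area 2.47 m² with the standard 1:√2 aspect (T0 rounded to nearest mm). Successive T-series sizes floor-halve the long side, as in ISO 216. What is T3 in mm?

467 × 661 mm

Let T0's short side be w mm. w · w√2 = 2.47 m² = 2,470,000 mm², so w ≈ 1321.6 mm and w√2 ≈ 1869.0 mm → T0 = 1322 × 1869 mm.
T1: ⌊1869/2⌋ × 1322 = 934 × 1322 mm
T2: ⌊1322/2⌋ × 934 = 661 × 934 mm
T3: ⌊934/2⌋ × 661 = 467 × 661 mm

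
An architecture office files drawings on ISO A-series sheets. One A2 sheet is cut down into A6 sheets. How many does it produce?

Each ISO step halves the sheet: 1 × A2 → 2 × A3 → 4 × A4 → 8 × A5 → …
From A2 to A6 is 4 halving steps: 2^4 = 16.

16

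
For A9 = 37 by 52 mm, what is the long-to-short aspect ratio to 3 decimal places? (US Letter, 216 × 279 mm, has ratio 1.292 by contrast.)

1.405

52 / 37 = 1.405
ISO 216 targets √2 ≈ 1.414; the -0.009 deviation is from mm rounding.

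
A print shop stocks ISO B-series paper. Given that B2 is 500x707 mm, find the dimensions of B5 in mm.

176 × 250 mm

B3: ⌊707/2⌋ × 500 = 353 × 500 mm
B4: ⌊500/2⌋ × 353 = 250 × 353 mm
B5: ⌊353/2⌋ × 250 = 176 × 250 mm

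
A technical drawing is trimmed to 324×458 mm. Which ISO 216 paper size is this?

C3 (324 × 458 mm)

Aspect ratio 458/324 ≈ 1.414 — close to the ISO √2 ≈ 1.414.
In the C-series (envelope sizes, between A and B): C3 = 324 × 458 mm.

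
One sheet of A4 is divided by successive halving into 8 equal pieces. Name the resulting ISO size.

8 = 2^3, so 3 halving steps.
A4 → A5 → … → A7 after 3 steps.

A7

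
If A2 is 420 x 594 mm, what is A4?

210 × 297 mm

A3: ⌊594/2⌋ × 420 = 297 × 420 mm
A4: ⌊420/2⌋ × 297 = 210 × 297 mm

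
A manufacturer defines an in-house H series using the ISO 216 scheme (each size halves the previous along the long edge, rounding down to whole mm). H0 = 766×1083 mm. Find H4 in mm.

191 × 270 mm

H1: ⌊1083/2⌋ × 766 = 541 × 766 mm
H2: ⌊766/2⌋ × 541 = 383 × 541 mm
H3: ⌊541/2⌋ × 383 = 270 × 383 mm
H4: ⌊383/2⌋ × 270 = 191 × 270 mm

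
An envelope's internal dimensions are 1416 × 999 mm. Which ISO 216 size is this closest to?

B0 (1000 × 1414 mm)

Aspect ratio 1416/999 ≈ 1.417 — close to the ISO √2 ≈ 1.414.
In the B-series (B0 = 1000 × 1414 mm): B0 = 1000 × 1414 mm.
Off by 3 mm total — nearest standard size.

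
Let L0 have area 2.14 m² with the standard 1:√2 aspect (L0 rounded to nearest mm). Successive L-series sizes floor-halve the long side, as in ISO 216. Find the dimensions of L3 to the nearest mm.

Let L0's short side be w mm. w · w√2 = 2.14 m² = 2,140,000 mm², so w ≈ 1230.1 mm and w√2 ≈ 1739.7 mm → L0 = 1230 × 1740 mm.
L1: ⌊1740/2⌋ × 1230 = 870 × 1230 mm
L2: ⌊1230/2⌋ × 870 = 615 × 870 mm
L3: ⌊870/2⌋ × 615 = 435 × 615 mm

435 × 615 mm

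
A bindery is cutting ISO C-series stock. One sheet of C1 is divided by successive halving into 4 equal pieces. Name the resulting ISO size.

C3

4 = 2^2, so 2 halving steps.
C1 → C2 → … → C3 after 2 steps.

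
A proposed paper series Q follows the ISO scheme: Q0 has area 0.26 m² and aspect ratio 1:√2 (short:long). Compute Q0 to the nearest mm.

Let the short side be w mm. Then w · w√2 = 0.26 m² = 260,000 mm².
w² = 260,000/√2, so w ≈ 428.8 mm; long side = w√2 ≈ 606.4 mm.

429 × 606 mm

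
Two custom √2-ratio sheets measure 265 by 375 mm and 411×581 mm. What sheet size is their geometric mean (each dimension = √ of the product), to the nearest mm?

330 × 467 mm

Short side: √(265 · 411) = √108915 ≈ 330.0 → 330 mm
Long side: √(375 · 581) = √217875 ≈ 466.8 → 467 mm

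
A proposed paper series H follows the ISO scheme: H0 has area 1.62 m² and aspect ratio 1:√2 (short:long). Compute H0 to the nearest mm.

Let the short side be w mm. Then w · w√2 = 1.62 m² = 1,620,000 mm².
w² = 1,620,000/√2, so w ≈ 1070.3 mm; long side = w√2 ≈ 1513.6 mm.

1070 × 1514 mm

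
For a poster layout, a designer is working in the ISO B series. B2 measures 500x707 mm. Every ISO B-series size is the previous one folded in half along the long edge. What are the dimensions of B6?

125 × 176 mm

B3: ⌊707/2⌋ × 500 = 353 × 500 mm
B4: ⌊500/2⌋ × 353 = 250 × 353 mm
B5: ⌊353/2⌋ × 250 = 176 × 250 mm
B6: ⌊250/2⌋ × 176 = 125 × 176 mm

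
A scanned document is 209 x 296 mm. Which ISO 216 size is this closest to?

A4 (210 × 297 mm)

Aspect ratio 296/209 ≈ 1.416 — close to the ISO √2 ≈ 1.414.
In the A-series (A0 area = 1 m²): A4 = 210 × 297 mm.
Off by 2 mm total — nearest standard size.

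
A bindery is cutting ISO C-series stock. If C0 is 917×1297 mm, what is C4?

C1: ⌊1297/2⌋ × 917 = 648 × 917 mm
C2: ⌊917/2⌋ × 648 = 458 × 648 mm
C3: ⌊648/2⌋ × 458 = 324 × 458 mm
C4: ⌊458/2⌋ × 324 = 229 × 324 mm

229 × 324 mm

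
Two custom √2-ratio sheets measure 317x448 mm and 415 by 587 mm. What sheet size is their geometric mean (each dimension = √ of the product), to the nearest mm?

363 × 513 mm

Short side: √(317 · 415) = √131555 ≈ 362.7 → 363 mm
Long side: √(448 · 587) = √262976 ≈ 512.8 → 513 mm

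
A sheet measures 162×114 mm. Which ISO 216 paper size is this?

Aspect ratio 162/114 ≈ 1.421 — close to the ISO √2 ≈ 1.414.
In the C-series (envelope sizes, between A and B): C6 = 114 × 162 mm.

C6 (114 × 162 mm)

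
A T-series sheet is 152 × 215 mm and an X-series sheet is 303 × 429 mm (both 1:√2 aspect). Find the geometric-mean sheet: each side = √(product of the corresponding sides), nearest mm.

Short side: √(152 · 303) = √46056 ≈ 214.6 → 215 mm
Long side: √(215 · 429) = √92235 ≈ 303.7 → 304 mm

215 × 304 mm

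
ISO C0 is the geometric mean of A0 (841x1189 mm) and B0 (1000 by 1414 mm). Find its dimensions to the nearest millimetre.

917 × 1297 mm

Short: √(841 · 1000) = √841000 ≈ 917.1 mm.
Long: √(1189 · 1414) = √1681246 ≈ 1296.6 mm.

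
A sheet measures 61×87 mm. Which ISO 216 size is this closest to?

Aspect ratio 87/61 ≈ 1.426 — close to the ISO √2 ≈ 1.414.
In the B-series (B0 = 1000 × 1414 mm): B8 = 62 × 88 mm.
Off by 2 mm total — nearest standard size.

B8 (62 × 88 mm)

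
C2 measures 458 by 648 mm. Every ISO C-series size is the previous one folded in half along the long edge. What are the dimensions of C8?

57 × 81 mm

C3: ⌊648/2⌋ × 458 = 324 × 458 mm
C4: ⌊458/2⌋ × 324 = 229 × 324 mm
C5: ⌊324/2⌋ × 229 = 162 × 229 mm
C6: ⌊229/2⌋ × 162 = 114 × 162 mm
C7: ⌊162/2⌋ × 114 = 81 × 114 mm
C8: ⌊114/2⌋ × 81 = 57 × 81 mm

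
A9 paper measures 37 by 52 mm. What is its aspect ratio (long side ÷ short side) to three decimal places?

52 / 37 = 1.405
ISO 216 targets √2 ≈ 1.414; the -0.009 deviation is from mm rounding.

1.405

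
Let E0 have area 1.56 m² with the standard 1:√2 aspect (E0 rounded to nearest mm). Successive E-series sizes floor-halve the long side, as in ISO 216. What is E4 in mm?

Let E0's short side be w mm. w · w√2 = 1.56 m² = 1,560,000 mm², so w ≈ 1050.3 mm and w√2 ≈ 1485.3 mm → E0 = 1050 × 1485 mm.
E1: ⌊1485/2⌋ × 1050 = 742 × 1050 mm
E2: ⌊1050/2⌋ × 742 = 525 × 742 mm
E3: ⌊742/2⌋ × 525 = 371 × 525 mm
E4: ⌊525/2⌋ × 371 = 262 × 371 mm

262 × 371 mm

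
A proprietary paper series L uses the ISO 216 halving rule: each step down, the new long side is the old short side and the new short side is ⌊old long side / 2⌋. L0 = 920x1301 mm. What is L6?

115 × 162 mm

L1 = 650 × 920 mm (from L0 by 1 halving).
L2: ⌊920/2⌋ × 650 = 460 × 650 mm
L3: ⌊650/2⌋ × 460 = 325 × 460 mm
L4: ⌊460/2⌋ × 325 = 230 × 325 mm
L5: ⌊325/2⌋ × 230 = 162 × 230 mm
L6: ⌊230/2⌋ × 162 = 115 × 162 mm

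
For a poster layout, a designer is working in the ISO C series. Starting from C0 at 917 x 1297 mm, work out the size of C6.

114 × 162 mm

C1: ⌊1297/2⌋ × 917 = 648 × 917 mm
C2: ⌊917/2⌋ × 648 = 458 × 648 mm
C3: ⌊648/2⌋ × 458 = 324 × 458 mm
C4: ⌊458/2⌋ × 324 = 229 × 324 mm
C5: ⌊324/2⌋ × 229 = 162 × 229 mm
C6: ⌊229/2⌋ × 162 = 114 × 162 mm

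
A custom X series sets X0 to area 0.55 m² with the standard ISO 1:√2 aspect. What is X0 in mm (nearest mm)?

624 × 882 mm

Let the short side be w mm. Then w · w√2 = 0.55 m² = 550,000 mm².
w² = 550,000/√2, so w ≈ 623.6 mm; long side = w√2 ≈ 881.9 mm.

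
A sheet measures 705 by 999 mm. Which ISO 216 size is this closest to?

B1 (707 × 1000 mm)

Aspect ratio 999/705 ≈ 1.417 — close to the ISO √2 ≈ 1.414.
In the B-series (B0 = 1000 × 1414 mm): B1 = 707 × 1000 mm.
Off by 3 mm total — nearest standard size.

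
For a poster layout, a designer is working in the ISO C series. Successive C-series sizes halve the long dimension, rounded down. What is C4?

C0 = 917 × 1297 mm (C0 is the geometric mean of A0 and B0, aspect 1:√2).
C1: ⌊1297/2⌋ × 917 = 648 × 917 mm
C2: ⌊917/2⌋ × 648 = 458 × 648 mm
C3: ⌊648/2⌋ × 458 = 324 × 458 mm
C4: ⌊458/2⌋ × 324 = 229 × 324 mm

229 × 324 mm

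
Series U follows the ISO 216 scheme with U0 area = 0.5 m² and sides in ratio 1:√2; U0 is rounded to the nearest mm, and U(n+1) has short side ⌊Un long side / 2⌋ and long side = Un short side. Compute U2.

Let U0's short side be w mm. w · w√2 = 0.5 m² = 500,000 mm², so w ≈ 594.6 mm and w√2 ≈ 840.9 mm → U0 = 595 × 841 mm.
U1: ⌊841/2⌋ × 595 = 420 × 595 mm
U2: ⌊595/2⌋ × 420 = 297 × 420 mm

297 × 420 mm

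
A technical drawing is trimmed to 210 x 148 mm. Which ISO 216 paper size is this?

Aspect ratio 210/148 ≈ 1.419 — close to the ISO √2 ≈ 1.414.
In the A-series (A0 area = 1 m²): A5 = 148 × 210 mm.

A5 (148 × 210 mm)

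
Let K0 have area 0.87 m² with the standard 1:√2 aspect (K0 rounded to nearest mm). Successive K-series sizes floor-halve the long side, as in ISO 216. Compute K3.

Let K0's short side be w mm. w · w√2 = 0.87 m² = 870,000 mm², so w ≈ 784.3 mm and w√2 ≈ 1109.2 mm → K0 = 784 × 1109 mm.
K1: ⌊1109/2⌋ × 784 = 554 × 784 mm
K2: ⌊784/2⌋ × 554 = 392 × 554 mm
K3: ⌊554/2⌋ × 392 = 277 × 392 mm

277 × 392 mm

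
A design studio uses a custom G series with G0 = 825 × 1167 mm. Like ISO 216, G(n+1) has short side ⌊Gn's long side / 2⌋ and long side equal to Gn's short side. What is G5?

G1: ⌊1167/2⌋ × 825 = 583 × 825 mm
G2: ⌊825/2⌋ × 583 = 412 × 583 mm
G3: ⌊583/2⌋ × 412 = 291 × 412 mm
G4: ⌊412/2⌋ × 291 = 206 × 291 mm
G5: ⌊291/2⌋ × 206 = 145 × 206 mm

145 × 206 mm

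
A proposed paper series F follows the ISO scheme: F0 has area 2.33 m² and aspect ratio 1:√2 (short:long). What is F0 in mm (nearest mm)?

1284 × 1815 mm

Let the short side be w mm. Then w · w√2 = 2.33 m² = 2,330,000 mm².
w² = 2,330,000/√2, so w ≈ 1283.6 mm; long side = w√2 ≈ 1815.2 mm.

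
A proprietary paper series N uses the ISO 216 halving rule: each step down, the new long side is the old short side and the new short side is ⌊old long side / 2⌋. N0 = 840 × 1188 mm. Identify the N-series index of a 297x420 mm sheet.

N0: 840 × 1188 mm
N1: 594 × 840 mm
N2: 420 × 594 mm
N3: 297 × 420 mm
N4: 210 × 297 mm
→ matches N3.

N3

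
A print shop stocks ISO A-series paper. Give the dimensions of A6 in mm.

105 × 148 mm

A0 = 841 × 1189 mm (A0 has area 1 m², aspect 1:√2).
A1: ⌊1189/2⌋ × 841 = 594 × 841 mm
A2: ⌊841/2⌋ × 594 = 420 × 594 mm
A3: ⌊594/2⌋ × 420 = 297 × 420 mm
A4: ⌊420/2⌋ × 297 = 210 × 297 mm
A5: ⌊297/2⌋ × 210 = 148 × 210 mm
A6: ⌊210/2⌋ × 148 = 105 × 148 mm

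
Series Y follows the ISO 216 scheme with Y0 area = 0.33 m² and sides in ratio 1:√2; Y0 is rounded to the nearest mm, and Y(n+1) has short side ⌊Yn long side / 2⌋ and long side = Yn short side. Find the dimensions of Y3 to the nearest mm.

170 × 241 mm

Let Y0's short side be w mm. w · w√2 = 0.33 m² = 330,000 mm², so w ≈ 483.1 mm and w√2 ≈ 683.1 mm → Y0 = 483 × 683 mm.
Y1: ⌊683/2⌋ × 483 = 341 × 483 mm
Y2: ⌊483/2⌋ × 341 = 241 × 341 mm
Y3: ⌊341/2⌋ × 241 = 170 × 241 mm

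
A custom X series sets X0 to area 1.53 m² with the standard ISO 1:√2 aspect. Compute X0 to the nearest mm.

1040 × 1471 mm

Let the short side be w mm. Then w · w√2 = 1.53 m² = 1,530,000 mm².
w² = 1,530,000/√2, so w ≈ 1040.1 mm; long side = w√2 ≈ 1471.0 mm.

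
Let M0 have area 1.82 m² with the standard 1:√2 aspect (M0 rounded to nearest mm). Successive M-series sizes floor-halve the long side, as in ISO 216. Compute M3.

401 × 567 mm

Let M0's short side be w mm. w · w√2 = 1.82 m² = 1,820,000 mm², so w ≈ 1134.4 mm and w√2 ≈ 1604.3 mm → M0 = 1134 × 1604 mm.
M1: ⌊1604/2⌋ × 1134 = 802 × 1134 mm
M2: ⌊1134/2⌋ × 802 = 567 × 802 mm
M3: ⌊802/2⌋ × 567 = 401 × 567 mm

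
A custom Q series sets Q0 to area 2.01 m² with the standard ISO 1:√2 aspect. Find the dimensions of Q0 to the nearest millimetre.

1192 × 1686 mm

Let the short side be w mm. Then w · w√2 = 2.01 m² = 2,010,000 mm².
w² = 2,010,000/√2, so w ≈ 1192.2 mm; long side = w√2 ≈ 1686.0 mm.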